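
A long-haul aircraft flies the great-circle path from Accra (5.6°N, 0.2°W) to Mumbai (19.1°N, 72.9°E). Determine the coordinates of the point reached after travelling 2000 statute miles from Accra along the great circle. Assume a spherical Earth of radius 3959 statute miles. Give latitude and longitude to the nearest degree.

Write both endpoints as unit vectors p₁, p₂ with components (cos φ cos λ, cos φ sin λ, sin φ).
The central angle between the endpoints is δ = arccos(p₁·p₂) ≈ 1.261 rad (72.2°). The total great-circle distance is δ·R ≈ 1.261 × 3959 ≈ 4990 mi, so the target fraction is f = 2000/4990 ≈ 0.401.
Interpolate at f ≈ 0.401 with slerp weights a = sin((1−f)δ)/sin δ ≈ 0.720, b = sin(fδ)/sin δ ≈ 0.508.
p = a·p₁ + b·p₂ ≈ (0.858, 0.457, 0.237); φ = arcsin(p_z) ≈ 13.68°, λ = atan2(p_y, p_x) ≈ 28.02°.

≈ 14°N, 28°E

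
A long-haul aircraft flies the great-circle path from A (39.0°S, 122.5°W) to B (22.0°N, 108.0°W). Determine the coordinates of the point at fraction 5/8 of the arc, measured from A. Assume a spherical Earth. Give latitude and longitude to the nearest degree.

Write both endpoints as unit vectors p₁, p₂ with components (cos φ cos λ, cos φ sin λ, sin φ).
The central angle between the endpoints is δ = arccos(p₁·p₂) ≈ 1.091 rad (62.5°).
Interpolate at f = 5/8 with slerp weights a = sin((1−f)δ)/sin δ ≈ 0.448, b = sin(fδ)/sin δ ≈ 0.710.
p = a·p₁ + b·p₂ ≈ (-0.391, -0.920, -0.016); φ = arcsin(p_z) ≈ -0.92°, λ = atan2(p_y, p_x) ≈ -113.01°.

≈ (1°S, 113°W)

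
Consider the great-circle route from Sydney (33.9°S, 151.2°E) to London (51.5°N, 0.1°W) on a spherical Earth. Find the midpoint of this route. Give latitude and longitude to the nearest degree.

≈ (29°N, 105°E)

From cos δ = sin φ₁ sin φ₂ + cos φ₁ cos φ₂ cos Δλ, the central angle is δ ≈ 2.668 rad (152.8°).
Interpolate at f = 1/2 with slerp weights a = sin((1−f)δ)/sin δ ≈ 2.129, b = sin(fδ)/sin δ ≈ 2.129.
p = a·p₁ + b·p₂ ≈ (-0.223, 0.849, 0.479); φ = arcsin(p_z) ≈ 28.61°, λ = atan2(p_y, p_x) ≈ 104.73°.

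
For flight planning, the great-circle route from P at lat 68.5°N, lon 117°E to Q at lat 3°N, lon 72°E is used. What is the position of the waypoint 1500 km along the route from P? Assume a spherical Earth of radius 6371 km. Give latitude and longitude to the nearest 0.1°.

≈ lat 57.9°N, lon 98.0°E

From cos δ = sin φ₁ sin φ₂ + cos φ₁ cos φ₂ cos Δλ, the central angle is δ ≈ 1.258 rad (72.1°). The total great-circle distance is δ·R ≈ 1.258 × 6371 ≈ 8016 km, so the target fraction is f = 1500/8016 ≈ 0.187.
Interpolate at f ≈ 0.187 with slerp weights a = sin((1−f)δ)/sin δ ≈ 0.897, b = sin(fδ)/sin δ ≈ 0.245.
p = a·p₁ + b·p₂ ≈ (-0.074, 0.526, 0.847); φ = arcsin(p_z) ≈ 57.93°, λ = atan2(p_y, p_x) ≈ 97.97°.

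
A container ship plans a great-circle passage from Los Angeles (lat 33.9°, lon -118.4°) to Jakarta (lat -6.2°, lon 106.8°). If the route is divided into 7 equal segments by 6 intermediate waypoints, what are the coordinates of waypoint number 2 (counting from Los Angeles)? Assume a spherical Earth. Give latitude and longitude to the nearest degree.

Write both endpoints as unit vectors p₁, p₂ with components (cos φ cos λ, cos φ sin λ, sin φ).
The central angle between the endpoints is δ = arccos(p₁·p₂) ≈ 2.267 rad (129.9°).
Interpolate at f = 2/7 with slerp weights a = sin((1−f)δ)/sin δ ≈ 1.302, b = sin(fδ)/sin δ ≈ 0.787.
p = a·p₁ + b·p₂ ≈ (-0.740, -0.202, 0.641); φ = arcsin(p_z) ≈ 39.89°, λ = atan2(p_y, p_x) ≈ -164.74°.

≈ lat 40°, lon -165°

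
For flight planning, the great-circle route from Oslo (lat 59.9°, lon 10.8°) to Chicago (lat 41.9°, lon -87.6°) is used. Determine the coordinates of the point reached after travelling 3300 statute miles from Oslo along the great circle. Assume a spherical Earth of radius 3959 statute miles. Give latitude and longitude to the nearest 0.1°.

≈ lat 50.2°, lon -77.9°

The haversine formula gives a central angle δ ≈ 1.020 rad (58.4°) between the endpoints. The total great-circle distance is δ·R ≈ 1.020 × 3959 ≈ 4039 mi, so the target fraction is f = 3300/4039 ≈ 0.817.
Interpolate at f ≈ 0.817 with slerp weights a = sin((1−f)δ)/sin δ ≈ 0.218, b = sin(fδ)/sin δ ≈ 0.869.
p = a·p₁ + b·p₂ ≈ (0.134, -0.626, 0.769); φ = arcsin(p_z) ≈ 50.22°, λ = atan2(p_y, p_x) ≈ -77.88°.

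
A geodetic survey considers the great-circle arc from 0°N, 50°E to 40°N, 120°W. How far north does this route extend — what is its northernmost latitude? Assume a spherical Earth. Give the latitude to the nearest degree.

The great circle lies in the plane with unit normal n̂ = (p₁ × p₂)/|p₁ × p₂|.
Here n̂_z ≈ -0.203; the vertex latitude is φ_max = arccos|n̂_z| ≈ 78.3°.

≈ 78°N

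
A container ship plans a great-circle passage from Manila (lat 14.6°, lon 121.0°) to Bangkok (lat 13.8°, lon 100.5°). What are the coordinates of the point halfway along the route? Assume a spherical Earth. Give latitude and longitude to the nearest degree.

≈ lat 14°, lon 111°

Write both endpoints as unit vectors p₁, p₂ with components (cos φ cos λ, cos φ sin λ, sin φ).
The central angle between the endpoints is δ = arccos(p₁·p₂) ≈ 0.347 rad (19.9°).
Interpolate at f = 1/2 with slerp weights a = sin((1−f)δ)/sin δ ≈ 0.508, b = sin(fδ)/sin δ ≈ 0.508.
p = a·p₁ + b·p₂ ≈ (-0.343, 0.906, 0.249); φ = arcsin(p_z) ≈ 14.42°, λ = atan2(p_y, p_x) ≈ 110.73°.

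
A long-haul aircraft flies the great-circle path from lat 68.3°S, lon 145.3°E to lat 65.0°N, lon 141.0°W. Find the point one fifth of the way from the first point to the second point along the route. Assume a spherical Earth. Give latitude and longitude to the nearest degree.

Write both endpoints as unit vectors p₁, p₂ with components (cos φ cos λ, cos φ sin λ, sin φ).
The central angle between the endpoints is δ = arccos(p₁·p₂) ≈ 2.495 rad (143.0°).
Interpolate at f = 1/5 with slerp weights a = sin((1−f)δ)/sin δ ≈ 1.512, b = sin(fδ)/sin δ ≈ 0.794.
p = a·p₁ + b·p₂ ≈ (-0.721, 0.107, -0.685); φ = arcsin(p_z) ≈ -43.24°, λ = atan2(p_y, p_x) ≈ 171.55°.

≈ lat 43°S, lon 172°E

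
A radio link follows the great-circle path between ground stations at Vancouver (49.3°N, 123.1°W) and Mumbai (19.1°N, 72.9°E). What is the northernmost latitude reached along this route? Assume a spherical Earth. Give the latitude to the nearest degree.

≈ 80°N

The great circle lies in the plane with unit normal n̂ = (p₁ × p₂)/|p₁ × p₂|.
Here n̂_z ≈ -0.181; the vertex latitude is φ_max = arccos|n̂_z| ≈ 79.6°.
Check via Clairaut: cos φ_max = |cos φ₁| · sin C = cos(49.3°)·sin(16.1°) ≈ 0.181, again giving ≈ 79.6°.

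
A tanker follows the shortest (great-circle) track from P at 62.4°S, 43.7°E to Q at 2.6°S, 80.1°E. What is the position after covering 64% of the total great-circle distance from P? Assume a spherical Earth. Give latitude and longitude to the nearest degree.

≈ 25°S, 72°E

The haversine formula gives a central angle δ ≈ 1.145 rad (65.6°) between the endpoints.
Interpolate at f = 0.64 with slerp weights a = sin((1−f)δ)/sin δ ≈ 0.440, b = sin(fδ)/sin δ ≈ 0.735.
p = a·p₁ + b·p₂ ≈ (0.274, 0.864, -0.423); φ = arcsin(p_z) ≈ -25.04°, λ = atan2(p_y, p_x) ≈ 72.43°.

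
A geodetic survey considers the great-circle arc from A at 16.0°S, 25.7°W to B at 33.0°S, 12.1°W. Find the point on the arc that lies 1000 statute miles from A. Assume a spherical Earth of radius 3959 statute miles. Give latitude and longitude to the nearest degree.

Write both endpoints as unit vectors p₁, p₂ with components (cos φ cos λ, cos φ sin λ, sin φ).
The central angle between the endpoints is δ = arccos(p₁·p₂) ≈ 0.366 rad (21.0°). The total great-circle distance is δ·R ≈ 0.366 × 3959 ≈ 1450 mi, so the target fraction is f = 1000/1450 ≈ 0.690.
Interpolate at f ≈ 0.690 with slerp weights a = sin((1−f)δ)/sin δ ≈ 0.317, b = sin(fδ)/sin δ ≈ 0.698.
p = a·p₁ + b·p₂ ≈ (0.847, -0.255, -0.467); φ = arcsin(p_z) ≈ -27.87°, λ = atan2(p_y, p_x) ≈ -16.74°.

≈ 28°S, 17°W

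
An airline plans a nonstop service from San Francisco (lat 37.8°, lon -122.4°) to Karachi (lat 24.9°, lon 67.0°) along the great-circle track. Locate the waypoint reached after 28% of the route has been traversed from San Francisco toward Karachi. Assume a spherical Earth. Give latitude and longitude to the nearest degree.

From cos δ = sin φ₁ sin φ₂ + cos φ₁ cos φ₂ cos Δλ, the central angle is δ ≈ 2.036 rad (116.7°).
Interpolate at f = 0.28 with slerp weights a = sin((1−f)δ)/sin δ ≈ 1.113, b = sin(fδ)/sin δ ≈ 0.604.
p = a·p₁ + b·p₂ ≈ (-0.257, -0.238, 0.937); φ = arcsin(p_z) ≈ 69.48°, λ = atan2(p_y, p_x) ≈ -137.19°.

≈ lat 69°, lon -137°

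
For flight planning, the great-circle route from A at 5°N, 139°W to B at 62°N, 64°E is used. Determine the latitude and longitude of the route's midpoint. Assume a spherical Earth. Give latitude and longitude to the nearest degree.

Write both endpoints as unit vectors p₁, p₂ with components (cos φ cos λ, cos φ sin λ, sin φ).
The central angle between the endpoints is δ = arccos(p₁·p₂) ≈ 1.932 rad (110.7°).
Interpolate at f = 1/2 with slerp weights a = sin((1−f)δ)/sin δ ≈ 0.879, b = sin(fδ)/sin δ ≈ 0.879.
p = a·p₁ + b·p₂ ≈ (-0.480, -0.204, 0.853); φ = arcsin(p_z) ≈ 58.56°, λ = atan2(p_y, p_x) ≈ -157.02°.

≈ 59°N, 157°W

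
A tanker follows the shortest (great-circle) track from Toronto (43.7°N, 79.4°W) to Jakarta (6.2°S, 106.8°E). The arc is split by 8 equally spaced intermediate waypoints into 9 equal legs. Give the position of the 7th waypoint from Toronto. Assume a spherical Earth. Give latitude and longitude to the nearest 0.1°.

Convert each endpoint to a unit vector on the sphere (x = cos φ cos λ, y = cos φ sin λ, z = sin φ).
The central angle between the endpoints is δ = arccos(p₁·p₂) ≈ 2.480 rad (142.1°).
Interpolate at f = 7/9 with slerp weights a = sin((1−f)δ)/sin δ ≈ 0.853, b = sin(fδ)/sin δ ≈ 1.525.
p = a·p₁ + b·p₂ ≈ (-0.325, 0.845, 0.424); φ = arcsin(p_z) ≈ 25.11°, λ = atan2(p_y, p_x) ≈ 111.02°.

≈ (25.1°N, 111.0°E)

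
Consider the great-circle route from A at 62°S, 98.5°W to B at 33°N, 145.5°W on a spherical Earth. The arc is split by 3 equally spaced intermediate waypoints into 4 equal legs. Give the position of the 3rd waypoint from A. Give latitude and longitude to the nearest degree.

Convert each endpoint to a unit vector on the sphere (x = cos φ cos λ, y = cos φ sin λ, z = sin φ).
The central angle between the endpoints is δ = arccos(p₁·p₂) ≈ 1.785 rad (102.3°).
Interpolate at f = 3/4 with slerp weights a = sin((1−f)δ)/sin δ ≈ 0.442, b = sin(fδ)/sin δ ≈ 0.996.
p = a·p₁ + b·p₂ ≈ (-0.719, -0.678, 0.152); φ = arcsin(p_z) ≈ 8.77°, λ = atan2(p_y, p_x) ≈ -136.67°.

≈ 9°N, 137°W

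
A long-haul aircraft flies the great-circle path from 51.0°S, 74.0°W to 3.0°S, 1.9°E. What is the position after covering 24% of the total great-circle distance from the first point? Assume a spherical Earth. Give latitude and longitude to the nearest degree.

Convert each endpoint to a unit vector on the sphere (x = cos φ cos λ, y = cos φ sin λ, z = sin φ).
The central angle between the endpoints is δ = arccos(p₁·p₂) ≈ 1.376 rad (78.8°).
Interpolate at f = 0.24 with slerp weights a = sin((1−f)δ)/sin δ ≈ 0.882, b = sin(fδ)/sin δ ≈ 0.330.
p = a·p₁ + b·p₂ ≈ (0.483, -0.523, -0.703); φ = arcsin(p_z) ≈ -44.64°, λ = atan2(p_y, p_x) ≈ -47.26°.

≈ 45°S, 47°W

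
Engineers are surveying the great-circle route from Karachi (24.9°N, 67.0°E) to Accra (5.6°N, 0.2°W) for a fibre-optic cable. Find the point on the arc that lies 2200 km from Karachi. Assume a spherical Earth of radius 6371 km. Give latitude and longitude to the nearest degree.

From cos δ = sin φ₁ sin φ₂ + cos φ₁ cos φ₂ cos Δλ, the central angle is δ ≈ 1.169 rad (67.0°). The total great-circle distance is δ·R ≈ 1.169 × 6371 ≈ 7449 km, so the target fraction is f = 2200/7449 ≈ 0.295.
Interpolate at f ≈ 0.295 with slerp weights a = sin((1−f)δ)/sin δ ≈ 0.797, b = sin(fδ)/sin δ ≈ 0.368.
p = a·p₁ + b·p₂ ≈ (0.649, 0.664, 0.372); φ = arcsin(p_z) ≈ 21.81°, λ = atan2(p_y, p_x) ≈ 45.69°.

≈ (22°N, 46°E)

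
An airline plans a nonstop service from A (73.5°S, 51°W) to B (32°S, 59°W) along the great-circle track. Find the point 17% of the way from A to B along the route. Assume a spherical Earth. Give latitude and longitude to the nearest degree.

≈ (66°S, 54°W)

Convert each endpoint to a unit vector on the sphere (x = cos φ cos λ, y = cos φ sin λ, z = sin φ).
The central angle between the endpoints is δ = arccos(p₁·p₂) ≈ 0.728 rad (41.7°).
Interpolate at f = 0.17 with slerp weights a = sin((1−f)δ)/sin δ ≈ 0.854, b = sin(fδ)/sin δ ≈ 0.186.
p = a·p₁ + b·p₂ ≈ (0.234, -0.323, -0.917); φ = arcsin(p_z) ≈ -66.49°, λ = atan2(p_y, p_x) ≈ -54.15°.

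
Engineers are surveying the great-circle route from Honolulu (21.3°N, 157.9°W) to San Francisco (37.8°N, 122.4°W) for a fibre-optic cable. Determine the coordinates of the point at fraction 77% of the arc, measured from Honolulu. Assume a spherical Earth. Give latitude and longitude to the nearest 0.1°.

The haversine formula gives a central angle δ ≈ 0.606 rad (34.7°) between the endpoints.
Interpolate at f = 0.77 with slerp weights a = sin((1−f)δ)/sin δ ≈ 0.244, b = sin(fδ)/sin δ ≈ 0.790.
p = a·p₁ + b·p₂ ≈ (-0.545, -0.612, 0.573); φ = arcsin(p_z) ≈ 34.94°, λ = atan2(p_y, p_x) ≈ -131.66°.

≈ 34.9°N, 131.7°W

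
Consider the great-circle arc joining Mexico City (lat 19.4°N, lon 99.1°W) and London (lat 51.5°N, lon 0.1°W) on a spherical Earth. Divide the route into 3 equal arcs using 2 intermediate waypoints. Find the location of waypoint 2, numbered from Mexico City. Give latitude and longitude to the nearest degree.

≈ lat 52°N, lon 44°W

Convert each endpoint to a unit vector on the sphere (x = cos φ cos λ, y = cos φ sin λ, z = sin φ).
The central angle between the endpoints is δ = arccos(p₁·p₂) ≈ 1.402 rad (80.3°).
Interpolate at f = 2/3 with slerp weights a = sin((1−f)δ)/sin δ ≈ 0.457, b = sin(fδ)/sin δ ≈ 0.816.
p = a·p₁ + b·p₂ ≈ (0.440, -0.426, 0.790); φ = arcsin(p_z) ≈ 52.22°, λ = atan2(p_y, p_x) ≈ -44.12°.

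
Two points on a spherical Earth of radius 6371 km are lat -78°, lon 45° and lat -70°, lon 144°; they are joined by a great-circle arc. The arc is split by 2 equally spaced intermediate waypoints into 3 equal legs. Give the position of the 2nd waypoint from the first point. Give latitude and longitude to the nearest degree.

≈ lat -77°, lon 126°

Write both endpoints as unit vectors p₁, p₂ with components (cos φ cos λ, cos φ sin λ, sin φ).
The central angle between the endpoints is δ = arccos(p₁·p₂) ≈ 0.432 rad (24.8°).
Interpolate at f = 2/3 with slerp weights a = sin((1−f)δ)/sin δ ≈ 0.343, b = sin(fδ)/sin δ ≈ 0.678.
p = a·p₁ + b·p₂ ≈ (-0.137, 0.187, -0.973); φ = arcsin(p_z) ≈ -76.60°, λ = atan2(p_y, p_x) ≈ 126.33°.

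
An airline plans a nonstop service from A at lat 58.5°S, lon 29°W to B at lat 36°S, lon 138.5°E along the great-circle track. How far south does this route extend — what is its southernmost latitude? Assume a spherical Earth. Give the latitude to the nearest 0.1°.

The great circle lies in the plane with unit normal n̂ = (p₁ × p₂)/|p₁ × p₂|.
Here n̂_z ≈ +0.092; the vertex latitude is φ_max = arccos|n̂_z| ≈ 84.7°.
Check via Clairaut: cos φ_max = |cos φ₁| · sin C = cos(58.5°)·sin(169.9°) ≈ 0.092, again giving ≈ 84.7°.

≈ 84.7°S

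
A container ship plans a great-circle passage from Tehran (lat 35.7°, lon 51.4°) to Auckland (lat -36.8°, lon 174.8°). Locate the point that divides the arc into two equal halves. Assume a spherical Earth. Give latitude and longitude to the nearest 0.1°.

Write both endpoints as unit vectors p₁, p₂ with components (cos φ cos λ, cos φ sin λ, sin φ).
The central angle between the endpoints is δ = arccos(p₁·p₂) ≈ 2.357 rad (135.0°).
Interpolate at f = 1/2 with slerp weights a = sin((1−f)δ)/sin δ ≈ 1.307, b = sin(fδ)/sin δ ≈ 1.307.
p = a·p₁ + b·p₂ ≈ (-0.380, 0.925, -0.020); φ = arcsin(p_z) ≈ -1.16°, λ = atan2(p_y, p_x) ≈ 112.35°.

≈ lat -1.2°, lon 112.4°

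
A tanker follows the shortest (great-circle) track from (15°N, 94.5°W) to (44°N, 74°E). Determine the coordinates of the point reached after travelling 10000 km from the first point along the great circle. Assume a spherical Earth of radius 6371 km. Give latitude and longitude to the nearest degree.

From cos δ = sin φ₁ sin φ₂ + cos φ₁ cos φ₂ cos Δλ, the central angle is δ ≈ 2.096 rad (120.1°). The total great-circle distance is δ·R ≈ 2.096 × 6371 ≈ 13351 km, so the target fraction is f = 10000/13351 ≈ 0.749.
Interpolate at f ≈ 0.749 with slerp weights a = sin((1−f)δ)/sin δ ≈ 0.580, b = sin(fδ)/sin δ ≈ 1.156.
p = a·p₁ + b·p₂ ≈ (0.185, 0.240, 0.953); φ = arcsin(p_z) ≈ 72.34°, λ = atan2(p_y, p_x) ≈ 52.39°.

≈ (72°N, 52°E)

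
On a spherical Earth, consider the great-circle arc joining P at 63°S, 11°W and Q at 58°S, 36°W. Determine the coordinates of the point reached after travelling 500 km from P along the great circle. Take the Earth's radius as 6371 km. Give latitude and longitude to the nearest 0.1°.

≈ 61.8°S, 20.4°W

Write both endpoints as unit vectors p₁, p₂ with components (cos φ cos λ, cos φ sin λ, sin φ).
The central angle between the endpoints is δ = arccos(p₁·p₂) ≈ 0.230 rad (13.2°). The total great-circle distance is δ·R ≈ 0.230 × 6371 ≈ 1466 km, so the target fraction is f = 500/1466 ≈ 0.341.
Interpolate at f ≈ 0.341 with slerp weights a = sin((1−f)δ)/sin δ ≈ 0.662, b = sin(fδ)/sin δ ≈ 0.344.
p = a·p₁ + b·p₂ ≈ (0.442, -0.164, -0.882); φ = arcsin(p_z) ≈ -61.83°, λ = atan2(p_y, p_x) ≈ -20.39°.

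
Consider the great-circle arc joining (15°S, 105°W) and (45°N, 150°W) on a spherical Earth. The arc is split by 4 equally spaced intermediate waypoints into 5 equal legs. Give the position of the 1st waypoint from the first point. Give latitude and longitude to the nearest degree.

≈ (3°S, 113°W)

Convert each endpoint to a unit vector on the sphere (x = cos φ cos λ, y = cos φ sin λ, z = sin φ).
The central angle between the endpoints is δ = arccos(p₁·p₂) ≈ 1.266 rad (72.5°).
Interpolate at f = 1/5 with slerp weights a = sin((1−f)δ)/sin δ ≈ 0.889, b = sin(fδ)/sin δ ≈ 0.263.
p = a·p₁ + b·p₂ ≈ (-0.383, -0.923, -0.044); φ = arcsin(p_z) ≈ -2.55°, λ = atan2(p_y, p_x) ≈ -112.55°.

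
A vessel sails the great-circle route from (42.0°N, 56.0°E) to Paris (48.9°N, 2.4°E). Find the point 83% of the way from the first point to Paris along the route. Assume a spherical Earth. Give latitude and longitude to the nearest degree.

The haversine formula gives a central angle δ ≈ 0.653 rad (37.4°) between the endpoints.
Interpolate at f = 0.83 with slerp weights a = sin((1−f)δ)/sin δ ≈ 0.182, b = sin(fδ)/sin δ ≈ 0.849.
p = a·p₁ + b·p₂ ≈ (0.633, 0.136, 0.762); φ = arcsin(p_z) ≈ 49.62°, λ = atan2(p_y, p_x) ≈ 12.09°.

≈ (50°N, 12°E)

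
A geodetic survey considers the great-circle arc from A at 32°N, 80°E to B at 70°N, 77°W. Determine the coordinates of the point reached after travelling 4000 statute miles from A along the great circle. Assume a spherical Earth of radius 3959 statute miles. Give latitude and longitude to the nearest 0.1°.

The haversine formula gives a central angle δ ≈ 1.338 rad (76.6°) between the endpoints. The total great-circle distance is δ·R ≈ 1.338 × 3959 ≈ 5296 mi, so the target fraction is f = 4000/5296 ≈ 0.755.
Interpolate at f ≈ 0.755 with slerp weights a = sin((1−f)δ)/sin δ ≈ 0.330, b = sin(fδ)/sin δ ≈ 0.871.
p = a·p₁ + b·p₂ ≈ (0.116, -0.014, 0.993); φ = arcsin(p_z) ≈ 83.31°, λ = atan2(p_y, p_x) ≈ -6.95°.

≈ 83.3°N, 7.0°W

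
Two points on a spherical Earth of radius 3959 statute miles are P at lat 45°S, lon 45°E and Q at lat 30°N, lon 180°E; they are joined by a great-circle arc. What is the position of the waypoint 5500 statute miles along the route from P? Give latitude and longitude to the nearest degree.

≈ lat 13°S, lon 133°E

Convert each endpoint to a unit vector on the sphere (x = cos φ cos λ, y = cos φ sin λ, z = sin φ).
The central angle between the endpoints is δ = arccos(p₁·p₂) ≈ 2.476 rad (141.9°). The total great-circle distance is δ·R ≈ 2.476 × 3959 ≈ 9803 mi, so the target fraction is f = 5500/9803 ≈ 0.561.
Interpolate at f ≈ 0.561 with slerp weights a = sin((1−f)δ)/sin δ ≈ 1.433, b = sin(fδ)/sin δ ≈ 1.593.
p = a·p₁ + b·p₂ ≈ (-0.663, 0.717, -0.217); φ = arcsin(p_z) ≈ -12.54°, λ = atan2(p_y, p_x) ≈ 132.76°.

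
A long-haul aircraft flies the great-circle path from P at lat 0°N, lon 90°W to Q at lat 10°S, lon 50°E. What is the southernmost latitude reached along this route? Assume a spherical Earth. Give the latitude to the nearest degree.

≈ 15°S

The great circle lies in the plane with unit normal n̂ = (p₁ × p₂)/|p₁ × p₂|.
Here n̂_z ≈ +0.964; the vertex latitude is φ_max = arccos|n̂_z| ≈ 15.3°.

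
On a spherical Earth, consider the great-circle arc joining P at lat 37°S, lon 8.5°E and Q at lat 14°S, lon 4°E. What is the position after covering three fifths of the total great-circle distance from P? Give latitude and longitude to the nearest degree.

Convert each endpoint to a unit vector on the sphere (x = cos φ cos λ, y = cos φ sin λ, z = sin φ).
The central angle between the endpoints is δ = arccos(p₁·p₂) ≈ 0.407 rad (23.3°).
Interpolate at f = 3/5 with slerp weights a = sin((1−f)δ)/sin δ ≈ 0.409, b = sin(fδ)/sin δ ≈ 0.611.
p = a·p₁ + b·p₂ ≈ (0.915, 0.090, -0.394); φ = arcsin(p_z) ≈ -23.22°, λ = atan2(p_y, p_x) ≈ 5.60°.

≈ lat 23°S, lon 6°E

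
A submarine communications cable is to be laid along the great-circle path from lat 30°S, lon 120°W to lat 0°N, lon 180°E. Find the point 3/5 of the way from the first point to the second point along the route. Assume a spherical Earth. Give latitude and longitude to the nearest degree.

≈ lat 14°S, lon 158°W

Convert each endpoint to a unit vector on the sphere (x = cos φ cos λ, y = cos φ sin λ, z = sin φ).
The central angle between the endpoints is δ = arccos(p₁·p₂) ≈ 1.123 rad (64.3°).
Interpolate at f = 3/5 with slerp weights a = sin((1−f)δ)/sin δ ≈ 0.482, b = sin(fδ)/sin δ ≈ 0.692.
p = a·p₁ + b·p₂ ≈ (-0.901, -0.361, -0.241); φ = arcsin(p_z) ≈ -13.94°, λ = atan2(p_y, p_x) ≈ -158.14°.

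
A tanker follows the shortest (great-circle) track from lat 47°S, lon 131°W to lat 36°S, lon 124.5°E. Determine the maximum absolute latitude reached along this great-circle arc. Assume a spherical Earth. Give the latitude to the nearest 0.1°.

≈ 56.1°S

The great circle lies in the plane with unit normal n̂ = (p₁ × p₂)/|p₁ × p₂|.
Here n̂_z ≈ -0.558; the vertex latitude is φ_max = arccos|n̂_z| ≈ 56.1°.
Check via Clairaut: cos φ_max = |cos φ₁| · sin C = cos(47.0°)·sin(125.0°) ≈ 0.558, again giving ≈ 56.1°.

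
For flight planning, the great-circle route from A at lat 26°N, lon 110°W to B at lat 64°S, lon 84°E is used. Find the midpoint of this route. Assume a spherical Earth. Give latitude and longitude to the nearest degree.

≈ lat 44°S, lon 123°W

Convert each endpoint to a unit vector on the sphere (x = cos φ cos λ, y = cos φ sin λ, z = sin φ).
The central angle between the endpoints is δ = arccos(p₁·p₂) ≈ 2.460 rad (140.9°).
Interpolate at f = 1/2 with slerp weights a = sin((1−f)δ)/sin δ ≈ 1.495, b = sin(fδ)/sin δ ≈ 1.495.
p = a·p₁ + b·p₂ ≈ (-0.391, -0.611, -0.688); φ = arcsin(p_z) ≈ -43.50°, λ = atan2(p_y, p_x) ≈ -122.63°.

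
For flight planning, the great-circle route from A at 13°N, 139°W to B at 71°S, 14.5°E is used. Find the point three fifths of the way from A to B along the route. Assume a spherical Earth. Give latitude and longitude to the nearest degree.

≈ 57°S, 122°W

The haversine formula gives a central angle δ ≈ 2.090 rad (119.8°) between the endpoints.
Interpolate at f = 3/5 with slerp weights a = sin((1−f)δ)/sin δ ≈ 0.855, b = sin(fδ)/sin δ ≈ 1.095.
p = a·p₁ + b·p₂ ≈ (-0.284, -0.457, -0.843); φ = arcsin(p_z) ≈ -57.45°, λ = atan2(p_y, p_x) ≈ -121.81°.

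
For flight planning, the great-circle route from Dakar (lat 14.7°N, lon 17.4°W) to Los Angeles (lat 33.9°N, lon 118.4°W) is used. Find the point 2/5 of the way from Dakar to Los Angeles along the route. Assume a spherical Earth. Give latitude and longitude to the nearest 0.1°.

≈ lat 32.4°N, lon 52.2°W

Write both endpoints as unit vectors p₁, p₂ with components (cos φ cos λ, cos φ sin λ, sin φ).
The central angle between the endpoints is δ = arccos(p₁·p₂) ≈ 1.582 rad (90.7°).
Interpolate at f = 2/5 with slerp weights a = sin((1−f)δ)/sin δ ≈ 0.813, b = sin(fδ)/sin δ ≈ 0.592.
p = a·p₁ + b·p₂ ≈ (0.517, -0.667, 0.536); φ = arcsin(p_z) ≈ 32.43°, λ = atan2(p_y, p_x) ≈ -52.23°.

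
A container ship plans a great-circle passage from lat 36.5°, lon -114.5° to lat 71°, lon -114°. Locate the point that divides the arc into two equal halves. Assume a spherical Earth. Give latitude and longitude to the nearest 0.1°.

≈ lat 53.8°, lon -114.4°

Convert each endpoint to a unit vector on the sphere (x = cos φ cos λ, y = cos φ sin λ, z = sin φ).
The central angle between the endpoints is δ = arccos(p₁·p₂) ≈ 0.602 rad (34.5°).
Interpolate at f = 1/2 with slerp weights a = sin((1−f)δ)/sin δ ≈ 0.524, b = sin(fδ)/sin δ ≈ 0.524.
p = a·p₁ + b·p₂ ≈ (-0.244, -0.539, 0.806); φ = arcsin(p_z) ≈ 53.75°, λ = atan2(p_y, p_x) ≈ -114.36°.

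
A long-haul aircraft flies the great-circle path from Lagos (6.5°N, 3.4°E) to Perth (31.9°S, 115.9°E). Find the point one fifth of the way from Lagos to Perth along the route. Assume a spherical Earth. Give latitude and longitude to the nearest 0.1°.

≈ 5.5°S, 22.4°E

The haversine formula gives a central angle δ ≈ 1.963 rad (112.5°) between the endpoints.
Interpolate at f = 1/5 with slerp weights a = sin((1−f)δ)/sin δ ≈ 1.082, b = sin(fδ)/sin δ ≈ 0.414.
p = a·p₁ + b·p₂ ≈ (0.920, 0.380, -0.096); φ = arcsin(p_z) ≈ -5.53°, λ = atan2(p_y, p_x) ≈ 22.45°.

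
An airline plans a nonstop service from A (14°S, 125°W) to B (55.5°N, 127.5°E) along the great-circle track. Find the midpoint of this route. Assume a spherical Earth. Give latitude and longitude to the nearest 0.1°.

≈ (31.1°N, 159.0°W)

Write both endpoints as unit vectors p₁, p₂ with components (cos φ cos λ, cos φ sin λ, sin φ).
The central angle between the endpoints is δ = arccos(p₁·p₂) ≈ 1.944 rad (111.4°).
Interpolate at f = 1/2 with slerp weights a = sin((1−f)δ)/sin δ ≈ 0.887, b = sin(fδ)/sin δ ≈ 0.887.
p = a·p₁ + b·p₂ ≈ (-0.800, -0.306, 0.516); φ = arcsin(p_z) ≈ 31.10°, λ = atan2(p_y, p_x) ≈ -159.03°.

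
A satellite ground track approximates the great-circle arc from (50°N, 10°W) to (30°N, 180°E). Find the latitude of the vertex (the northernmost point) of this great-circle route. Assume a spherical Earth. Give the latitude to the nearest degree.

≈ 84°N

The great circle lies in the plane with unit normal n̂ = (p₁ × p₂)/|p₁ × p₂|.
Here n̂_z ≈ -0.098; the vertex latitude is φ_max = arccos|n̂_z| ≈ 84.4°.
Check via Clairaut: cos φ_max = |cos φ₁| · sin C = cos(50.0°)·sin(8.8°) ≈ 0.098, again giving ≈ 84.4°.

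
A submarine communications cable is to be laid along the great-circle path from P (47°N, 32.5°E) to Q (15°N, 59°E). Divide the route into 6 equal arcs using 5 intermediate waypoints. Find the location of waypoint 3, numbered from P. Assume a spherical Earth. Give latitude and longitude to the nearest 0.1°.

Convert each endpoint to a unit vector on the sphere (x = cos φ cos λ, y = cos φ sin λ, z = sin φ).
The central angle between the endpoints is δ = arccos(p₁·p₂) ≈ 0.678 rad (38.8°).
Interpolate at f = 3/6 with slerp weights a = sin((1−f)δ)/sin δ ≈ 0.530, b = sin(fδ)/sin δ ≈ 0.530.
p = a·p₁ + b·p₂ ≈ (0.569, 0.633, 0.525); φ = arcsin(p_z) ≈ 31.67°, λ = atan2(p_y, p_x) ≈ 48.07°.

≈ (31.7°N, 48.1°E)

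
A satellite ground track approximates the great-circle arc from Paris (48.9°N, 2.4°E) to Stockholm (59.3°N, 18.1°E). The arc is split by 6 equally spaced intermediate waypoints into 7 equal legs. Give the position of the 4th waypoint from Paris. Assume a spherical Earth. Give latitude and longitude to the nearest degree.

Write both endpoints as unit vectors p₁, p₂ with components (cos φ cos λ, cos φ sin λ, sin φ).
The central angle between the endpoints is δ = arccos(p₁·p₂) ≈ 0.241 rad (13.8°).
Interpolate at f = 4/7 with slerp weights a = sin((1−f)δ)/sin δ ≈ 0.432, b = sin(fδ)/sin δ ≈ 0.575.
p = a·p₁ + b·p₂ ≈ (0.563, 0.103, 0.820); φ = arcsin(p_z) ≈ 55.09°, λ = atan2(p_y, p_x) ≈ 10.38°.

≈ 55°N, 10°E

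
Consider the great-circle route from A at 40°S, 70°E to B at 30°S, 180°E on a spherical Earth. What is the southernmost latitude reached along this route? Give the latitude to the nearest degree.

The great circle lies in the plane with unit normal n̂ = (p₁ × p₂)/|p₁ × p₂|.
Here n̂_z ≈ +0.626; the vertex latitude is φ_max = arccos|n̂_z| ≈ 51.2°.

≈ 51°S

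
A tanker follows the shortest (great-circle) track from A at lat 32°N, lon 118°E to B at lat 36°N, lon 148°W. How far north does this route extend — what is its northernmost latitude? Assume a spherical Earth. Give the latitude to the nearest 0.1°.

≈ 44.8°N

The great circle lies in the plane with unit normal n̂ = (p₁ × p₂)/|p₁ × p₂|.
Here n̂_z ≈ +0.710; the vertex latitude is φ_max = arccos|n̂_z| ≈ 44.8°.
Check via Clairaut: cos φ_max = |cos φ₁| · sin C = cos(32.0°)·sin(56.8°) ≈ 0.710, again giving ≈ 44.8°.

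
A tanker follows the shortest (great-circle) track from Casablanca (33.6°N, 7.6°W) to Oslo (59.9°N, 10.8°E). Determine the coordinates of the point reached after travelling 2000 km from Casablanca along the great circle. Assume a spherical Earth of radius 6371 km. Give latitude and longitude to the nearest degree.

≈ 50°N, 1°E

From cos δ = sin φ₁ sin φ₂ + cos φ₁ cos φ₂ cos Δλ, the central angle is δ ≈ 0.505 rad (28.9°). The total great-circle distance is δ·R ≈ 0.505 × 6371 ≈ 3218 km, so the target fraction is f = 2000/3218 ≈ 0.622.
Interpolate at f ≈ 0.622 with slerp weights a = sin((1−f)δ)/sin δ ≈ 0.393, b = sin(fδ)/sin δ ≈ 0.638.
p = a·p₁ + b·p₂ ≈ (0.639, 0.017, 0.769); φ = arcsin(p_z) ≈ 50.30°, λ = atan2(p_y, p_x) ≈ 1.50°.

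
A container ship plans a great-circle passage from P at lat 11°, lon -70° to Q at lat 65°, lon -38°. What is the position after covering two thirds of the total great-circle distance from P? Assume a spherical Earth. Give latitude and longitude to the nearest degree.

Convert each endpoint to a unit vector on the sphere (x = cos φ cos λ, y = cos φ sin λ, z = sin φ).
The central angle between the endpoints is δ = arccos(p₁·p₂) ≈ 1.018 rad (58.3°).
Interpolate at f = 2/3 with slerp weights a = sin((1−f)δ)/sin δ ≈ 0.391, b = sin(fδ)/sin δ ≈ 0.738.
p = a·p₁ + b·p₂ ≈ (0.377, -0.553, 0.743); φ = arcsin(p_z) ≈ 48.00°, λ = atan2(p_y, p_x) ≈ -55.70°.

≈ lat 48°, lon -56°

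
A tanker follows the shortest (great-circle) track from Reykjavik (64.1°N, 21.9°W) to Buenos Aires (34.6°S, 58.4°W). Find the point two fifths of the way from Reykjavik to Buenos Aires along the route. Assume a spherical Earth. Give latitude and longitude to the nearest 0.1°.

≈ 25.4°N, 43.3°W

Write both endpoints as unit vectors p₁, p₂ with components (cos φ cos λ, cos φ sin λ, sin φ).
The central angle between the endpoints is δ = arccos(p₁·p₂) ≈ 1.794 rad (102.8°).
Interpolate at f = 2/5 with slerp weights a = sin((1−f)δ)/sin δ ≈ 0.903, b = sin(fδ)/sin δ ≈ 0.675.
p = a·p₁ + b·p₂ ≈ (0.657, -0.620, 0.429); φ = arcsin(p_z) ≈ 25.41°, λ = atan2(p_y, p_x) ≈ -43.35°.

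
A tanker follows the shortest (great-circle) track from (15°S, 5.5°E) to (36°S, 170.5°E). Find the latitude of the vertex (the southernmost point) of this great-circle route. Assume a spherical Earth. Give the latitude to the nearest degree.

≈ 75°S

The great circle lies in the plane with unit normal n̂ = (p₁ × p₂)/|p₁ × p₂|.
Here n̂_z ≈ +0.253; the vertex latitude is φ_max = arccos|n̂_z| ≈ 75.3°.
Check via Clairaut: cos φ_max = |cos φ₁| · sin C = cos(15.0°)·sin(164.8°) ≈ 0.253, again giving ≈ 75.3°.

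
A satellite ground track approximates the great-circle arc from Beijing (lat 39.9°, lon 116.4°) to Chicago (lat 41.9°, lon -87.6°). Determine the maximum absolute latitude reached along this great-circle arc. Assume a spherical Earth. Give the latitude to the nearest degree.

The great circle lies in the plane with unit normal n̂ = (p₁ × p₂)/|p₁ × p₂|.
Here n̂_z ≈ +0.233; the vertex latitude is φ_max = arccos|n̂_z| ≈ 76.5°.
Check via Clairaut: cos φ_max = |cos φ₁| · sin C = cos(39.9°)·sin(17.7°) ≈ 0.233, again giving ≈ 76.5°.

≈ 77°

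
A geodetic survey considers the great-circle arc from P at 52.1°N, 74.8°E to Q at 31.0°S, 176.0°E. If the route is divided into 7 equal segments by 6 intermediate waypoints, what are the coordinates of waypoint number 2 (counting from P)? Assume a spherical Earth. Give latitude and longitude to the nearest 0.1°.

The haversine formula gives a central angle δ ≈ 2.104 rad (120.6°) between the endpoints.
Interpolate at f = 2/7 with slerp weights a = sin((1−f)δ)/sin δ ≈ 1.159, b = sin(fδ)/sin δ ≈ 0.657.
p = a·p₁ + b·p₂ ≈ (-0.375, 0.726, 0.576); φ = arcsin(p_z) ≈ 35.17°, λ = atan2(p_y, p_x) ≈ 117.32°.

≈ 35.2°N, 117.3°E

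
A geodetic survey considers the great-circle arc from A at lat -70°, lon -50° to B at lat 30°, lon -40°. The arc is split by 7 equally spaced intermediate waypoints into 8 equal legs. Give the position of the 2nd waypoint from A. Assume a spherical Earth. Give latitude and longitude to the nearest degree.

≈ lat -45°, lon -45°

Write both endpoints as unit vectors p₁, p₂ with components (cos φ cos λ, cos φ sin λ, sin φ).
The central angle between the endpoints is δ = arccos(p₁·p₂) ≈ 1.750 rad (100.3°).
Interpolate at f = 2/8 with slerp weights a = sin((1−f)δ)/sin δ ≈ 0.983, b = sin(fδ)/sin δ ≈ 0.431.
p = a·p₁ + b·p₂ ≈ (0.502, -0.497, -0.708); φ = arcsin(p_z) ≈ -45.07°, λ = atan2(p_y, p_x) ≈ -44.74°.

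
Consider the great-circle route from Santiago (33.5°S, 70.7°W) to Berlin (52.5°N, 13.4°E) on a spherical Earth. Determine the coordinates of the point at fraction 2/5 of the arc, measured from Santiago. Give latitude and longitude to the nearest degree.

Write both endpoints as unit vectors p₁, p₂ with components (cos φ cos λ, cos φ sin λ, sin φ).
The central angle between the endpoints is δ = arccos(p₁·p₂) ≈ 1.967 rad (112.7°).
Interpolate at f = 2/5 with slerp weights a = sin((1−f)δ)/sin δ ≈ 1.002, b = sin(fδ)/sin δ ≈ 0.767.
p = a·p₁ + b·p₂ ≈ (0.731, -0.680, 0.056); φ = arcsin(p_z) ≈ 3.19°, λ = atan2(p_y, p_x) ≈ -42.96°.

≈ (3°N, 43°W)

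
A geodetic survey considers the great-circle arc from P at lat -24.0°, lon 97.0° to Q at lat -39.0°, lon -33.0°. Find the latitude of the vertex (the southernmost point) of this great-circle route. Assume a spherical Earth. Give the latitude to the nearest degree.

The great circle lies in the plane with unit normal n̂ = (p₁ × p₂)/|p₁ × p₂|.
Here n̂_z ≈ -0.555; the vertex latitude is φ_max = arccos|n̂_z| ≈ 56.3°.
Check via Clairaut: cos φ_max = |cos φ₁| · sin C = cos(24.0°)·sin(142.6°) ≈ 0.555, again giving ≈ 56.3°.

≈ -56°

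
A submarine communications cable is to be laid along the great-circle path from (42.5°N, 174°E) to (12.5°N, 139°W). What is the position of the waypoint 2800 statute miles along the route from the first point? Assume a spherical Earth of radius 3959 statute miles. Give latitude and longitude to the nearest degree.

Write both endpoints as unit vectors p₁, p₂ with components (cos φ cos λ, cos φ sin λ, sin φ).
The central angle between the endpoints is δ = arccos(p₁·p₂) ≈ 0.880 rad (50.4°). The total great-circle distance is δ·R ≈ 0.880 × 3959 ≈ 3484 mi, so the target fraction is f = 2800/3484 ≈ 0.804.
Interpolate at f ≈ 0.804 with slerp weights a = sin((1−f)δ)/sin δ ≈ 0.223, b = sin(fδ)/sin δ ≈ 0.843.
p = a·p₁ + b·p₂ ≈ (-0.785, -0.523, 0.333); φ = arcsin(p_z) ≈ 19.46°, λ = atan2(p_y, p_x) ≈ -146.33°.

≈ (19°N, 146°W)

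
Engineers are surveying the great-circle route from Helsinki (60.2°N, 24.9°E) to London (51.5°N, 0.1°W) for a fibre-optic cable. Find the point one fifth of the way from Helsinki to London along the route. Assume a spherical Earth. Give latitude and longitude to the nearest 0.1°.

≈ (58.9°N, 19.0°E)

The haversine formula gives a central angle δ ≈ 0.286 rad (16.4°) between the endpoints.
Interpolate at f = 1/5 with slerp weights a = sin((1−f)δ)/sin δ ≈ 0.804, b = sin(fδ)/sin δ ≈ 0.203.
p = a·p₁ + b·p₂ ≈ (0.489, 0.168, 0.856); φ = arcsin(p_z) ≈ 58.89°, λ = atan2(p_y, p_x) ≈ 18.98°.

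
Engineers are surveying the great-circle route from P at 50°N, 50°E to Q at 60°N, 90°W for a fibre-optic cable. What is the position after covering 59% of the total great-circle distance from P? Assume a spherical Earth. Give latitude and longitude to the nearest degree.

The haversine formula gives a central angle δ ≈ 1.140 rad (65.3°) between the endpoints.
Interpolate at f = 0.59 with slerp weights a = sin((1−f)δ)/sin δ ≈ 0.496, b = sin(fδ)/sin δ ≈ 0.686.
p = a·p₁ + b·p₂ ≈ (0.205, -0.099, 0.974); φ = arcsin(p_z) ≈ 76.85°, λ = atan2(p_y, p_x) ≈ -25.71°.

≈ 77°N, 26°W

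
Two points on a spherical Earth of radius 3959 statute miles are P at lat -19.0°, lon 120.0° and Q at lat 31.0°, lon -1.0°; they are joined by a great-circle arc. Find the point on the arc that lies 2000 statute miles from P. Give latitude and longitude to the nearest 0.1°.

≈ lat -5.2°, lon 93.9°

Convert each endpoint to a unit vector on the sphere (x = cos φ cos λ, y = cos φ sin λ, z = sin φ).
The central angle between the endpoints is δ = arccos(p₁·p₂) ≈ 2.196 rad (125.8°). The total great-circle distance is δ·R ≈ 2.196 × 3959 ≈ 8693 mi, so the target fraction is f = 2000/8693 ≈ 0.230.
Interpolate at f ≈ 0.230 with slerp weights a = sin((1−f)δ)/sin δ ≈ 1.224, b = sin(fδ)/sin δ ≈ 0.597.
p = a·p₁ + b·p₂ ≈ (-0.067, 0.994, -0.091); φ = arcsin(p_z) ≈ -5.23°, λ = atan2(p_y, p_x) ≈ 93.88°.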